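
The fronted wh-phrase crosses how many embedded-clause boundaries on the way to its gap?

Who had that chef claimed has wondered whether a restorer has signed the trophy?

1

"who" is extracted from the subject of "wondered".
Boundaries crossed, outermost first: [Ø] — 1 in total.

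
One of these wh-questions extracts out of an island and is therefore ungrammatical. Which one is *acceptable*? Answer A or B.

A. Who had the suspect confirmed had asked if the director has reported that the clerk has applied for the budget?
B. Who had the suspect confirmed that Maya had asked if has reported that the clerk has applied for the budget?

A

In B, the wh-phrase is extracted from inside a wh-island (introduced by "if"), which blocks movement.
In A, the extraction path crosses only that-complement boundaries, which are transparent.
So A is grammatical.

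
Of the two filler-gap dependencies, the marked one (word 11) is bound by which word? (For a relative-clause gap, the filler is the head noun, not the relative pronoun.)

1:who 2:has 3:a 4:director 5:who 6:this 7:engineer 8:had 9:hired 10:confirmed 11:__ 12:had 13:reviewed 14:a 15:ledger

The marked gap is the subject of "reviewed".
Its filler is the fronted wh-phrase "who", at word 1.
(The other dependency links word 4 to a gap after word 9.)

1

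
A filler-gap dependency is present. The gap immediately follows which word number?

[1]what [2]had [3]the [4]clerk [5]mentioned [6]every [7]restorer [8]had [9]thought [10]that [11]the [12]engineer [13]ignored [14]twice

13

The displaced element is "what" (word 1).
It is linked across 2 clause boundaries (Ø → that).
It functions as the direct object of "ignored", so the gap sits immediately after word 13 ("ignored").
Base order: The clerk had mentioned every restorer had thought that the engineer ignored what twice.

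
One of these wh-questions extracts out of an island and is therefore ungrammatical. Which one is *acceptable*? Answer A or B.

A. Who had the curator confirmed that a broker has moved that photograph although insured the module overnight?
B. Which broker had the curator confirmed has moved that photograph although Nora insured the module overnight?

B

In A, the wh-phrase is extracted from inside an adjunct island (introduced by "although"), which blocks movement.
In B, the extraction path crosses only that-complement boundaries, which are transparent.
So B is grammatical.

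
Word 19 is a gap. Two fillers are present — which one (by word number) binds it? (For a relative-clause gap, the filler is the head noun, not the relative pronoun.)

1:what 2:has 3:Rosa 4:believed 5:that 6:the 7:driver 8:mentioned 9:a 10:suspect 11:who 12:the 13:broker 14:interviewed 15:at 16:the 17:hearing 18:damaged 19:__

1

The marked gap is the direct object of "damaged".
Its filler is the fronted wh-phrase "what", at word 1.
(The other dependency links word 10 to a gap after word 14.)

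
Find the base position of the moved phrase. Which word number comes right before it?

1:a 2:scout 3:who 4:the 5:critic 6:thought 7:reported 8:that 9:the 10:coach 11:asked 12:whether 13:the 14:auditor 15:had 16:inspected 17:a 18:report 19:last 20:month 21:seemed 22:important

6

The displaced element is "a scout" (word 2).
It is linked across 1 clause boundary (Ø).
It functions as the subject of "reported", so the gap sits immediately after word 6 ("thought").
Base order: The critic thought that a scout reported that the coach asked whether the auditor had inspected a report last month.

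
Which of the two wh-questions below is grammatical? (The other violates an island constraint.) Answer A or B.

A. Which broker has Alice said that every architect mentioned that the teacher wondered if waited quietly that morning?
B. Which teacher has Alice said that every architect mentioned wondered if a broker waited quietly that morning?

In A, the wh-phrase is extracted from inside a wh-island (introduced by "if"), which blocks movement.
In B, the extraction path crosses only that-complement boundaries, which are transparent.
So B is grammatical.

B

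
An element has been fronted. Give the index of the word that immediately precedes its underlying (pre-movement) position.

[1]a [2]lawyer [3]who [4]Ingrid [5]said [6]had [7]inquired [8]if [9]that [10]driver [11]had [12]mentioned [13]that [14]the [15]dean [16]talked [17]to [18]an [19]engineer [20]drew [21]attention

5

The displaced element is "a lawyer" (word 2).
It is linked across 1 clause boundary (Ø).
It functions as the subject of "inquired", so the gap sits immediately after word 5 ("said").
Base order: Ingrid said a lawyer had inquired if that driver had mentioned that the dean talked to an engineer.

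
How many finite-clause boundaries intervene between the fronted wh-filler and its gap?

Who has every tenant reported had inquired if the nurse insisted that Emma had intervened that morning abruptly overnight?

"who" is extracted from the subject of "inquired".
Boundaries crossed, outermost first: [Ø] — 1 in total.

1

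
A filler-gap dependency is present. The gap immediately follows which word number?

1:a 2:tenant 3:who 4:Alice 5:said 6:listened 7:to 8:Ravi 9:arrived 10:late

5

The displaced element is "a tenant" (word 2).
It is linked across 1 clause boundary (Ø).
It functions as the subject of "listened", so the gap sits immediately after word 5 ("said").
Base order: Alice said a tenant listened to Ravi.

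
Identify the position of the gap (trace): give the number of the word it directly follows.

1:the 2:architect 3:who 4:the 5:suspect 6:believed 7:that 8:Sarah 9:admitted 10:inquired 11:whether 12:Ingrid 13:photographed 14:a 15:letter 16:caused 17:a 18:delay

The displaced element is "the architect" (word 2).
It is linked across 2 clause boundaries (that → Ø).
It functions as the subject of "inquired", so the gap sits immediately after word 9 ("admitted").
Base order: The suspect believed that Sarah admitted that the architect inquired whether Ingrid photographed a letter.

9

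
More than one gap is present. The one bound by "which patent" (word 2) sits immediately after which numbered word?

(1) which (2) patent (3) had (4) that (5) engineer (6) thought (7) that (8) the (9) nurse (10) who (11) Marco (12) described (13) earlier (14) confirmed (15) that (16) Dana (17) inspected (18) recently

17

The displaced element is "which patent" (word 2).
It is linked across 2 clause boundaries (that → that).
It functions as the direct object of "inspected", so the gap sits immediately after word 17 ("inspected").
Base order: That engineer had thought that the nurse who Marco described earlier confirmed that Dana inspected which patent recently.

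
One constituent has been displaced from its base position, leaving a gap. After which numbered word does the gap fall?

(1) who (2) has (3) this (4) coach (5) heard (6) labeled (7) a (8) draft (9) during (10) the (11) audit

5

The displaced element is "who" (word 1).
It is linked across 1 clause boundary (Ø).
It functions as the subject of "labeled", so the gap sits immediately after word 5 ("heard").
Base order: This coach has heard that who labeled a draft during the audit.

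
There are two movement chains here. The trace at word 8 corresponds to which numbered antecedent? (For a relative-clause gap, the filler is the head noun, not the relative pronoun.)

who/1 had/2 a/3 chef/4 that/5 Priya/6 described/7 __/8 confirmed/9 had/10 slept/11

The marked gap is inside the relative clause, the direct object of "described".
Its filler is the head noun "chef" (via "that"), at word 4.
(The other dependency links word 1 to a gap after word 9.)

4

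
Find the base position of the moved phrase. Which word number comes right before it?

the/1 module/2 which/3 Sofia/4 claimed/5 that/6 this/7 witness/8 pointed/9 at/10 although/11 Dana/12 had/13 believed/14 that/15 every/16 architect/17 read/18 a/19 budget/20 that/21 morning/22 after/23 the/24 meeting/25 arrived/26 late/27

The displaced element is "the module" (word 2).
It is linked across 1 clause boundary (that).
It functions as the object of the preposition "at" of "pointed", so the gap sits immediately after word 10 ("at").
Base order: Sofia claimed that this witness pointed at the module although Dana had believed that every architect read a budget that morning after the meeting.

10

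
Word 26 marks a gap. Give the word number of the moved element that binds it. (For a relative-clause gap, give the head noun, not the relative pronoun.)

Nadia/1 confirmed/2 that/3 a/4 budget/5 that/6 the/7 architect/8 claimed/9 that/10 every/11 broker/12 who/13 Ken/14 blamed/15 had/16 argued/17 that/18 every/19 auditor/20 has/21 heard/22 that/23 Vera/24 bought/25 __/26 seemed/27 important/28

The gap at 26 is the object of "bought", inside a relative clause.
The relative pronoun is "that" (word 6); it is bound by the head noun immediately before it.
Its filler is the head noun "budget", at word 5.

5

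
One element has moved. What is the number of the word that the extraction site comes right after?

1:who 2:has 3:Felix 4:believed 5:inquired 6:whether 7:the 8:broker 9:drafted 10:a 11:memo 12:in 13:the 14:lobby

The displaced element is "who" (word 1).
It is linked across 1 clause boundary (Ø).
It functions as the subject of "inquired", so the gap sits immediately after word 4 ("believed").
Base order: Felix has believed that who inquired whether the broker drafted a memo in the lobby.

4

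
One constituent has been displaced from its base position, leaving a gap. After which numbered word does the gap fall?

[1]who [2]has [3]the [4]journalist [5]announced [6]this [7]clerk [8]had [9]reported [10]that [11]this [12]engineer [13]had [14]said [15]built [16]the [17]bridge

The displaced element is "who" (word 1).
It is linked across 3 clause boundaries (Ø → that → Ø).
It functions as the subject of "built", so the gap sits immediately after word 14 ("said").
Base order: The journalist has announced this clerk had reported that this engineer had said that who built the bridge.

14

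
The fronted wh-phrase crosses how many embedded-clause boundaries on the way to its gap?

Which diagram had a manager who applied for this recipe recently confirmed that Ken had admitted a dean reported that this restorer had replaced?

3

"which diagram" is extracted from the object of "replaced".
Boundaries crossed, outermost first: [that], [Ø], [that] — 3 in total.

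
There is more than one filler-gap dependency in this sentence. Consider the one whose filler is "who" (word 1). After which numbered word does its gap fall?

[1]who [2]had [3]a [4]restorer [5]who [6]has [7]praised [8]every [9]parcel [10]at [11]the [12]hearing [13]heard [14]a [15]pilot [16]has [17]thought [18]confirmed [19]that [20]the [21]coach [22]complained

17

The displaced element is "who" (word 1).
It is linked across 2 clause boundaries (Ø → Ø).
It functions as the subject of "confirmed", so the gap sits immediately after word 17 ("thought").
Base order: A restorer who has praised every parcel at the hearing had heard a pilot has thought that who confirmed that the coach complained.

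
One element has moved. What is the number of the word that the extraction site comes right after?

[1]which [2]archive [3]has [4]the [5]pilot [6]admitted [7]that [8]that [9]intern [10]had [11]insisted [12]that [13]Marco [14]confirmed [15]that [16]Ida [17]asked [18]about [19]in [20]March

18

The displaced element is "which archive" (word 2).
It is linked across 3 clause boundaries (that → that → that).
It functions as the object of the preposition "about" of "asked", so the gap sits immediately after word 18 ("about").
Base order: The pilot has admitted that that intern had insisted that Marco confirmed that Ida asked about which archive in March.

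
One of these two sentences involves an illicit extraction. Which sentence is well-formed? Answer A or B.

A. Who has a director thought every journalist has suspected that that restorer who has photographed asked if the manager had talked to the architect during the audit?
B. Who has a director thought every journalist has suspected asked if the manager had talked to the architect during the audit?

B

In A, the wh-phrase is extracted from inside a complex-NP island (relative clause) (introduced by "who"), which blocks movement.
In B, the extraction path crosses only that-complement boundaries, which are transparent.
So B is grammatical.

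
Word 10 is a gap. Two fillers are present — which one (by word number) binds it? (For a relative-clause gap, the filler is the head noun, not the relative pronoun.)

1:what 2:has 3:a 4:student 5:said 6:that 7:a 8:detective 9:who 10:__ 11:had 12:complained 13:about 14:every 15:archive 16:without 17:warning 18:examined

The marked gap is inside the relative clause, the subject of "complained".
Its filler is the head noun "detective" (via "who"), at word 8.
(The other dependency links word 1 to a gap after word 18.)

8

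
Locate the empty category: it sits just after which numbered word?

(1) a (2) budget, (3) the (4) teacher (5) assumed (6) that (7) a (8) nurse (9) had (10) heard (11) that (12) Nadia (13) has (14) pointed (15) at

The displaced element is "a budget" (word 2).
It is linked across 2 clause boundaries (that → that).
It functions as the object of the preposition "at" of "pointed", so the gap sits immediately after word 15 ("at").
Base order: The teacher assumed that a nurse had heard that Nadia has pointed at a budget.

15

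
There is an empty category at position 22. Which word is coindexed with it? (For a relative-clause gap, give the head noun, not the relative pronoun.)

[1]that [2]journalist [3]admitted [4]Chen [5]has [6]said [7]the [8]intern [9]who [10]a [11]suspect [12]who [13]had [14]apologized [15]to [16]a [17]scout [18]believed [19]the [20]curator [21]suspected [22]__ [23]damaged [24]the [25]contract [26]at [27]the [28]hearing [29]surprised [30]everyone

The gap at 22 is the subject of "damaged", inside a relative clause.
The relative pronoun is "who" (word 9); it is bound by the head noun immediately before it.
Its filler is the head noun "intern", at word 8.

8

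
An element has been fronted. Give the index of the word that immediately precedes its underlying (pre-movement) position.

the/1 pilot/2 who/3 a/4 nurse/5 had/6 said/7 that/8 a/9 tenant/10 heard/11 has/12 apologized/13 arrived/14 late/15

11

The displaced element is "the pilot" (word 2).
It is linked across 2 clause boundaries (that → Ø).
It functions as the subject of "apologized", so the gap sits immediately after word 11 ("heard").
Base order: A nurse had said that a tenant heard that the pilot has apologized.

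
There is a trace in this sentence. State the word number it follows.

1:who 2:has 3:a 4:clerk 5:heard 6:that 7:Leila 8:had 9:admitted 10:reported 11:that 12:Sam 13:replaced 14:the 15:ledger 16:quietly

9

The displaced element is "who" (word 1).
It is linked across 2 clause boundaries (that → Ø).
It functions as the subject of "reported", so the gap sits immediately after word 9 ("admitted").
Base order: A clerk has heard that Leila had admitted that who reported that Sam replaced the ledger quietly.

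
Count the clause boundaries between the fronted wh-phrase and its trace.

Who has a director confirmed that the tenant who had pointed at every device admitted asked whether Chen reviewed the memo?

2

"who" is extracted from the subject of "asked".
Boundaries crossed, outermost first: [that], [Ø] — 2 in total.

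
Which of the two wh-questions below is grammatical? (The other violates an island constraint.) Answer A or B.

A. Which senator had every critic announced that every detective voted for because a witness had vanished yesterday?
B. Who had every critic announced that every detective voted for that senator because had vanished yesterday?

In B, the wh-phrase is extracted from inside an adjunct island (introduced by "because"), which blocks movement.
In A, the extraction path crosses only that-complement boundaries, which are transparent.
So A is grammatical.

A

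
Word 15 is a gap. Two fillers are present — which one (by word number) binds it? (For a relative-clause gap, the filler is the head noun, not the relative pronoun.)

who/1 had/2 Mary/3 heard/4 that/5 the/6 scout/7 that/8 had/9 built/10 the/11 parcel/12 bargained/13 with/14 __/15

The marked gap is the object of the preposition "with" of "bargained".
Its filler is the fronted wh-phrase "who", at word 1.
(The other dependency links word 7 to a gap after word 8.)

1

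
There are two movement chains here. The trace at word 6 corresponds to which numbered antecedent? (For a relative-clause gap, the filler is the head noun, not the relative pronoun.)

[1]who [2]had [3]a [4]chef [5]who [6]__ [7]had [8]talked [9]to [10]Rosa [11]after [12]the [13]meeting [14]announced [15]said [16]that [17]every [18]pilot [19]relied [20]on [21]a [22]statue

4

The marked gap is inside the relative clause, the subject of "talked".
Its filler is the head noun "chef" (via "who"), at word 4.
(The other dependency links word 1 to a gap after word 14.)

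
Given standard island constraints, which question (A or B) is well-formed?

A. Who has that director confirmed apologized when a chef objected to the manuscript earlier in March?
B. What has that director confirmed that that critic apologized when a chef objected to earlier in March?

A

In B, the wh-phrase is extracted from inside an adjunct island (introduced by "when"), which blocks movement.
In A, the extraction path crosses only that-complement boundaries, which are transparent.
So A is grammatical.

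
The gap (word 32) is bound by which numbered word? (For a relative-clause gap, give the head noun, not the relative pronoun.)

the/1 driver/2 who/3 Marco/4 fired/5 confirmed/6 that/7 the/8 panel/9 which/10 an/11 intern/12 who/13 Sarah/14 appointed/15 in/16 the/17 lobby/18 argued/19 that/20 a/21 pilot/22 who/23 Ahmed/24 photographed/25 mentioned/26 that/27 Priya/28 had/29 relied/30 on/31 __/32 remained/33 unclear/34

The gap at 32 is the prepositional object of "relied", inside a relative clause.
The relative pronoun is "which" (word 10); it is bound by the head noun immediately before it.
Its filler is the head noun "panel", at word 9.

9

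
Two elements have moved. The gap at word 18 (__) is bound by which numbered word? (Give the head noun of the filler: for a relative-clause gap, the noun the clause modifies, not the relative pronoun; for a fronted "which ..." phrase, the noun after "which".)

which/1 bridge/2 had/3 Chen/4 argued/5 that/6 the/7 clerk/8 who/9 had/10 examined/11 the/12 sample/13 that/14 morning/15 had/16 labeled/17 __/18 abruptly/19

The marked gap is the direct object of "labeled".
Its filler is the fronted wh-phrase "which bridge", at word 2.
(The other dependency links word 8 to a gap after word 9.)

2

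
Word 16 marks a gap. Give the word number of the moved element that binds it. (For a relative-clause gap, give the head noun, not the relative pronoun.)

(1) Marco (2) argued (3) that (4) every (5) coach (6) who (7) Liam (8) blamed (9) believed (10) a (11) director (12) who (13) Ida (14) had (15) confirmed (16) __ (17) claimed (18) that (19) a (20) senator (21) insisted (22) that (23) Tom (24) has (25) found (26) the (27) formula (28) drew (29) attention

11

The gap at 16 is the subject of "claimed", inside a relative clause.
The relative pronoun is "who" (word 12); it is bound by the head noun immediately before it.
Its filler is the head noun "director", at word 11.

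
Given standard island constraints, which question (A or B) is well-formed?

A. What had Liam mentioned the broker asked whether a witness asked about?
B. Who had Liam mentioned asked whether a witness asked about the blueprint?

In A, the wh-phrase is extracted from inside a wh-island (introduced by "whether"), which blocks movement.
In B, the extraction path crosses only that-complement boundaries, which are transparent.
So B is grammatical.

B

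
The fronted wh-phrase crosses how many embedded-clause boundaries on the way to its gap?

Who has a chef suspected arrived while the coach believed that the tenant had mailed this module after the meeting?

1

"who" is extracted from the subject of "arrived".
Boundaries crossed, outermost first: [Ø] — 1 in total.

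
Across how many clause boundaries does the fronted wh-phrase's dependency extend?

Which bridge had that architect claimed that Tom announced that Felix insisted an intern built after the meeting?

3

"which bridge" is extracted from the object of "built".
Boundaries crossed, outermost first: [that], [that], [Ø] — 3 in total.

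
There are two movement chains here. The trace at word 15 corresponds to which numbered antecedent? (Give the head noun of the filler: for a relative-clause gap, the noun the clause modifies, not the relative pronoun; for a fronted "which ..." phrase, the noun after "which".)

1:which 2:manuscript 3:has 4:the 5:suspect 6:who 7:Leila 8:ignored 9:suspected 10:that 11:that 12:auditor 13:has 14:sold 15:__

The marked gap is the direct object of "sold".
Its filler is the fronted wh-phrase "which manuscript", at word 2.
(The other dependency links word 5 to a gap after word 8.)

2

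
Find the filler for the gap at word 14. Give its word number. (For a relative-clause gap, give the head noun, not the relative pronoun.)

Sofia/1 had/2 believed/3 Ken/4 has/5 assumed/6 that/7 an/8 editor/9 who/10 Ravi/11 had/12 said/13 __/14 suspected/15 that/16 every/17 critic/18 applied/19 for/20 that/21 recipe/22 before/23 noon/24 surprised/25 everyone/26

The gap at 14 is the subject of "suspected", inside a relative clause.
The relative pronoun is "who" (word 10); it is bound by the head noun immediately before it.
Its filler is the head noun "editor", at word 9.

9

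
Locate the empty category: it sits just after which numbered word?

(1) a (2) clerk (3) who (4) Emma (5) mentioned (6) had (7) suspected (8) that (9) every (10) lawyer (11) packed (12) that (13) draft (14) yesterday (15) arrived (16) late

The displaced element is "a clerk" (word 2).
It is linked across 1 clause boundary (Ø).
It functions as the subject of "suspected", so the gap sits immediately after word 5 ("mentioned").
Base order: Emma mentioned that a clerk had suspected that every lawyer packed that draft yesterday.

5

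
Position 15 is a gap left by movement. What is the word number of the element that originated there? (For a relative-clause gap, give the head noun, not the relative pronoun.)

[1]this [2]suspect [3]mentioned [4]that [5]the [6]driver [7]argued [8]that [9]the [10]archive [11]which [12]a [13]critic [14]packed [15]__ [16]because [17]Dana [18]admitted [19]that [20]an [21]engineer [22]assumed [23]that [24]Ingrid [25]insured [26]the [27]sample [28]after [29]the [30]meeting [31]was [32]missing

The gap at 15 is the object of "packed", inside a relative clause.
The relative pronoun is "which" (word 11); it is bound by the head noun immediately before it.
Its filler is the head noun "archive", at word 10.

10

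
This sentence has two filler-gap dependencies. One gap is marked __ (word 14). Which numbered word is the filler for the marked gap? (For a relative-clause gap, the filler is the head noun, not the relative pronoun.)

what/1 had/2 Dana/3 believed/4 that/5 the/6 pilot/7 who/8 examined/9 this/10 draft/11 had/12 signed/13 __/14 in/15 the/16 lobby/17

The marked gap is the direct object of "signed".
Its filler is the fronted wh-phrase "what", at word 1.
(The other dependency links word 7 to a gap after word 8.)

1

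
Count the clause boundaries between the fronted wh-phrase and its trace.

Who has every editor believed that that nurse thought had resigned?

2

"who" is extracted from the subject of "resigned".
Boundaries crossed, outermost first: [that], [Ø] — 2 in total.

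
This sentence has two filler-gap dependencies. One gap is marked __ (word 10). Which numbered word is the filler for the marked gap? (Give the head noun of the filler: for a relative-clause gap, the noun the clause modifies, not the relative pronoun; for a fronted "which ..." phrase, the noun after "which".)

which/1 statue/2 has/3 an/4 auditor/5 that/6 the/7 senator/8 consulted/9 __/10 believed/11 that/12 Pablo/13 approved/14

5

The marked gap is inside the relative clause, the direct object of "consulted".
Its filler is the head noun "auditor" (via "that"), at word 5.
(The other dependency links word 2 to a gap after word 14.)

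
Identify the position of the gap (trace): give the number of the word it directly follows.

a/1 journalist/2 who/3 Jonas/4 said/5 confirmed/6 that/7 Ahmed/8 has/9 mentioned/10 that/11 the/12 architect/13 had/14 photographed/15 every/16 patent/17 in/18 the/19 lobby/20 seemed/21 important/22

The displaced element is "a journalist" (word 2).
It is linked across 1 clause boundary (Ø).
It functions as the subject of "confirmed", so the gap sits immediately after word 5 ("said").
Base order: Jonas said a journalist confirmed that Ahmed has mentioned that the architect had photographed every patent in the lobby.

5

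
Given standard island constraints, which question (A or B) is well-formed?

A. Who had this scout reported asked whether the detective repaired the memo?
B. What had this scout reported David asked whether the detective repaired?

In B, the wh-phrase is extracted from inside a wh-island (introduced by "whether"), which blocks movement.
In A, the extraction path crosses only that-complement boundaries, which are transparent.
So A is grammatical.

A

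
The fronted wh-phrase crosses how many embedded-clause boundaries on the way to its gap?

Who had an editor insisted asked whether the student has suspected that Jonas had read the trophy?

"who" is extracted from the subject of "asked".
Boundaries crossed, outermost first: [Ø] — 1 in total.

1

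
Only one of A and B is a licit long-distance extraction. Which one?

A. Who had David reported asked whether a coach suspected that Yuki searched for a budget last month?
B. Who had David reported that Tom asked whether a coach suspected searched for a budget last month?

A

In B, the wh-phrase is extracted from inside a wh-island (introduced by "whether"), which blocks movement.
In A, the extraction path crosses only that-complement boundaries, which are transparent.
So A is grammatical.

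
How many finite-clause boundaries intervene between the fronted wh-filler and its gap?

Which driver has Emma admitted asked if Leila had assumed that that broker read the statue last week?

1

"which driver" is extracted from the subject of "asked".
Boundaries crossed, outermost first: [Ø] — 1 in total.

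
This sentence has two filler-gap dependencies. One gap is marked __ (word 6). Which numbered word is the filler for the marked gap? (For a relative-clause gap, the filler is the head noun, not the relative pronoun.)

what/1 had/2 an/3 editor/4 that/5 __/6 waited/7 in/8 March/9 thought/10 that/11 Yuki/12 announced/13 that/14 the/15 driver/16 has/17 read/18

The marked gap is inside the relative clause, the subject of "waited".
Its filler is the head noun "editor" (via "that"), at word 4.
(The other dependency links word 1 to a gap after word 18.)

4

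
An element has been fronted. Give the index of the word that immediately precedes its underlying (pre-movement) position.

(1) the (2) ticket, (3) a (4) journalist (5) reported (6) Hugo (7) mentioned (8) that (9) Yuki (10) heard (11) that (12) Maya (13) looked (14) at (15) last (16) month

The displaced element is "the ticket" (word 2).
It is linked across 3 clause boundaries (Ø → that → that).
It functions as the object of the preposition "at" of "looked", so the gap sits immediately after word 14 ("at").
Base order: A journalist reported Hugo mentioned that Yuki heard that Maya looked at the ticket last month.

14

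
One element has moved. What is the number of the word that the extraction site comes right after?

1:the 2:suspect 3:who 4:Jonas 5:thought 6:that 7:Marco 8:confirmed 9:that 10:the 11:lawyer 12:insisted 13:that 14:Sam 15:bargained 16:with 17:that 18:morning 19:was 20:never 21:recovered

16

The displaced element is "the suspect" (word 2).
It is linked across 3 clause boundaries (that → that → that).
It functions as the object of the preposition "with" of "bargained", so the gap sits immediately after word 16 ("with").
Base order: Jonas thought that Marco confirmed that the lawyer insisted that Sam bargained with the suspect that morning.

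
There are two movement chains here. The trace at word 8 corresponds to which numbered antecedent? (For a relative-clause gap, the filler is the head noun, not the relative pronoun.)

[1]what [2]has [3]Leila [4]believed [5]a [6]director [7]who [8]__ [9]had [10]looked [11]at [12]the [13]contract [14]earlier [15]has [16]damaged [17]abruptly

6

The marked gap is inside the relative clause, the subject of "looked".
Its filler is the head noun "director" (via "who"), at word 6.
(The other dependency links word 1 to a gap after word 16.)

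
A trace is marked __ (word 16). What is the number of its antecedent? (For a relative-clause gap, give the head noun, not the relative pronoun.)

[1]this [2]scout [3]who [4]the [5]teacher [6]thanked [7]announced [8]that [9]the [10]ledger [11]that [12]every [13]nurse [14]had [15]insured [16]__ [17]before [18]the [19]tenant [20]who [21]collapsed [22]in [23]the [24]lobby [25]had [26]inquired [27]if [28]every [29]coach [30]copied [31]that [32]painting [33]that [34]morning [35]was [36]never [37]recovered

The gap at 16 is the object of "insured", inside a relative clause.
The relative pronoun is "that" (word 11); it is bound by the head noun immediately before it.
Its filler is the head noun "ledger", at word 10.

10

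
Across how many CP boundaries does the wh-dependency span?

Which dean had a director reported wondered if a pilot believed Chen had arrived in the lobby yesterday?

"which dean" is extracted from the subject of "wondered".
Boundaries crossed, outermost first: [Ø] — 1 in total.

1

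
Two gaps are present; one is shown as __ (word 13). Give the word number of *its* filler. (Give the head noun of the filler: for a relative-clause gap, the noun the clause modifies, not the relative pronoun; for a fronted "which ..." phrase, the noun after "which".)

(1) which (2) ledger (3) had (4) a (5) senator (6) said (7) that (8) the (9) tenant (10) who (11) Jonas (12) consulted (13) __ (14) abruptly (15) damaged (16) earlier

9

The marked gap is inside the relative clause, the direct object of "consulted".
Its filler is the head noun "tenant" (via "who"), at word 9.
(The other dependency links word 2 to a gap after word 15.)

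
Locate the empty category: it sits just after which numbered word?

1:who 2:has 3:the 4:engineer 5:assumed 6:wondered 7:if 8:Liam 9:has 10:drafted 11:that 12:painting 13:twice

The displaced element is "who" (word 1).
It is linked across 1 clause boundary (Ø).
It functions as the subject of "wondered", so the gap sits immediately after word 5 ("assumed").
Base order: The engineer has assumed who wondered if Liam has drafted that painting twice.

5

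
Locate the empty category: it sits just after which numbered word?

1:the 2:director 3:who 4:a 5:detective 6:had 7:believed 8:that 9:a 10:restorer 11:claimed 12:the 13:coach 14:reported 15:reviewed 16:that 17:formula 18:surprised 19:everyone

14

The displaced element is "the director" (word 2).
It is linked across 3 clause boundaries (that → Ø → Ø).
It functions as the subject of "reviewed", so the gap sits immediately after word 14 ("reported").
Base order: A detective had believed that a restorer claimed the coach reported that the director reviewed that formula.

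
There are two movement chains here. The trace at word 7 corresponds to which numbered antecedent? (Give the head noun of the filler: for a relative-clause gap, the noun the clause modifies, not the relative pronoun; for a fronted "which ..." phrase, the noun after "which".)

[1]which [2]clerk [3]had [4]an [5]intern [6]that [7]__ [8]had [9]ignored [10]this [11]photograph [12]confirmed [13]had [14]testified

5

The marked gap is inside the relative clause, the subject of "ignored".
Its filler is the head noun "intern" (via "that"), at word 5.
(The other dependency links word 2 to a gap after word 12.)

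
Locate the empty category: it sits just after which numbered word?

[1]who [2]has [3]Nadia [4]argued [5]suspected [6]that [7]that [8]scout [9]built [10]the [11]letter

4

The displaced element is "who" (word 1).
It is linked across 1 clause boundary (Ø).
It functions as the subject of "suspected", so the gap sits immediately after word 4 ("argued").
Base order: Nadia has argued that who suspected that that scout built the letter.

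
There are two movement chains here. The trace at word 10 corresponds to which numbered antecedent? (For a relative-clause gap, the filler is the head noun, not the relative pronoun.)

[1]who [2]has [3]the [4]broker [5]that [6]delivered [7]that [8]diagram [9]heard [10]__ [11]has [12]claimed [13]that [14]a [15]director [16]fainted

1

The marked gap is the subject of "claimed".
Its filler is the fronted wh-phrase "who", at word 1.
(The other dependency links word 4 to a gap after word 5.)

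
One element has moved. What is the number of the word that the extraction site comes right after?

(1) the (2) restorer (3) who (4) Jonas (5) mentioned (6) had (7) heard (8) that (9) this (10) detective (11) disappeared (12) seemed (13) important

5

The displaced element is "the restorer" (word 2).
It is linked across 1 clause boundary (Ø).
It functions as the subject of "heard", so the gap sits immediately after word 5 ("mentioned").
Base order: Jonas mentioned that the restorer had heard that this detective disappeared.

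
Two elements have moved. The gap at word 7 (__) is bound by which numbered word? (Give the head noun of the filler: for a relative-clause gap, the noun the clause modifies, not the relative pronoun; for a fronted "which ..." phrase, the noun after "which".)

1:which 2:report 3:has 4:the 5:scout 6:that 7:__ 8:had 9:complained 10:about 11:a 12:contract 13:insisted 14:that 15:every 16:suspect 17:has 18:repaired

5

The marked gap is inside the relative clause, the subject of "complained".
Its filler is the head noun "scout" (via "that"), at word 5.
(The other dependency links word 2 to a gap after word 18.)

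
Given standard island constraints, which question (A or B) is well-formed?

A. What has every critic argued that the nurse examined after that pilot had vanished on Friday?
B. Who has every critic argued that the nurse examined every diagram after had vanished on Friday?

In B, the wh-phrase is extracted from inside an adjunct island (introduced by "after"), which blocks movement.
In A, the extraction path crosses only that-complement boundaries, which are transparent.
So A is grammatical.

A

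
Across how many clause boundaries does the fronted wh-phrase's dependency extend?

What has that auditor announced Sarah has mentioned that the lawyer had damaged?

"what" is extracted from the object of "damaged".
Boundaries crossed, outermost first: [Ø], [that] — 2 in total.

2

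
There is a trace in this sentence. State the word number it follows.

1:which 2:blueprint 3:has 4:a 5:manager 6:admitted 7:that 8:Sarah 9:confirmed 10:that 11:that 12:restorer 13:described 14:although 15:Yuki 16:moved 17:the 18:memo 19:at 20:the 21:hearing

The displaced element is "which blueprint" (word 2).
It is linked across 2 clause boundaries (that → that).
It functions as the direct object of "described", so the gap sits immediately after word 13 ("described").
Base order: A manager has admitted that Sarah confirmed that that restorer described which blueprint although Yuki moved the memo at the hearing.

13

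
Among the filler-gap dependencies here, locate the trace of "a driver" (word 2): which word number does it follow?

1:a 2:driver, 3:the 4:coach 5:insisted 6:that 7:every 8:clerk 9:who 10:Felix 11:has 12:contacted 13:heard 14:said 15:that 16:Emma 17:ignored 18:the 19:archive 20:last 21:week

The displaced element is "a driver" (word 2).
It is linked across 2 clause boundaries (that → Ø).
It functions as the subject of "said", so the gap sits immediately after word 13 ("heard").
Base order: The coach insisted that every clerk who Felix has contacted heard that a driver said that Emma ignored the archive last week.

13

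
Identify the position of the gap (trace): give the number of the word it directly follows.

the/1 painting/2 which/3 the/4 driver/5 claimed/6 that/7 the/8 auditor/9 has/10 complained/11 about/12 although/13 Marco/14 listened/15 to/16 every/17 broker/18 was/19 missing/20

12

The displaced element is "the painting" (word 2).
It is linked across 1 clause boundary (that).
It functions as the object of the preposition "about" of "complained", so the gap sits immediately after word 12 ("about").
Base order: The driver claimed that the auditor has complained about the painting although Marco listened to every broker.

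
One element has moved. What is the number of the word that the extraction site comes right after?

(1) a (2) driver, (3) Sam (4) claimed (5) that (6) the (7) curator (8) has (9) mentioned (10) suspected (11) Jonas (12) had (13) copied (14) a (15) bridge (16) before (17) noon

9

The displaced element is "a driver" (word 2).
It is linked across 2 clause boundaries (that → Ø).
It functions as the subject of "suspected", so the gap sits immediately after word 9 ("mentioned").
Base order: Sam claimed that the curator has mentioned that a driver suspected Jonas had copied a bridge before noon.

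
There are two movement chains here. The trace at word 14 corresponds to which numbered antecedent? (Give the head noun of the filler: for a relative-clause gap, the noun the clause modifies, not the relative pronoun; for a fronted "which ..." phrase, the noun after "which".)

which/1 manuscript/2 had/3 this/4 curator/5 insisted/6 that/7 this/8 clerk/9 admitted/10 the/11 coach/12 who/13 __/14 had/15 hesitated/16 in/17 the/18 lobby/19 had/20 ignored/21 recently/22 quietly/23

The marked gap is inside the relative clause, the subject of "hesitated".
Its filler is the head noun "coach" (via "who"), at word 12.
(The other dependency links word 2 to a gap after word 21.)

12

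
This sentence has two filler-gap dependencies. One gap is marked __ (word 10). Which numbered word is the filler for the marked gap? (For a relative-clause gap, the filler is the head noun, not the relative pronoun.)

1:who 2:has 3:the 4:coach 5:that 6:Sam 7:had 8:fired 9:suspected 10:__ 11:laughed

1

The marked gap is the subject of "laughed".
Its filler is the fronted wh-phrase "who", at word 1.
(The other dependency links word 4 to a gap after word 8.)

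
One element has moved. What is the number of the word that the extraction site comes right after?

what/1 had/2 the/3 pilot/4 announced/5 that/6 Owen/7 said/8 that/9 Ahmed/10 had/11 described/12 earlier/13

The displaced element is "what" (word 1).
It is linked across 2 clause boundaries (that → that).
It functions as the direct object of "described", so the gap sits immediately after word 12 ("described").
Base order: The pilot had announced that Owen said that Ahmed had described what earlier.

12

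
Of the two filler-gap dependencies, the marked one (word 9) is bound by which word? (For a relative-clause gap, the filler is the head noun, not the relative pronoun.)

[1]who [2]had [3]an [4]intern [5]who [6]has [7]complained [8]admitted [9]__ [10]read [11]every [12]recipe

The marked gap is the subject of "read".
Its filler is the fronted wh-phrase "who", at word 1.
(The other dependency links word 4 to a gap after word 5.)

1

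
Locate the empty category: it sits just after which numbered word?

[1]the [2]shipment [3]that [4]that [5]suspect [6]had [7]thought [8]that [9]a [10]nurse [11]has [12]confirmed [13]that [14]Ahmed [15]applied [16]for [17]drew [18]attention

16

The displaced element is "the shipment" (word 2).
It is linked across 2 clause boundaries (that → that).
It functions as the object of the preposition "for" of "applied", so the gap sits immediately after word 16 ("for").
Base order: That suspect had thought that a nurse has confirmed that Ahmed applied for the shipment.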